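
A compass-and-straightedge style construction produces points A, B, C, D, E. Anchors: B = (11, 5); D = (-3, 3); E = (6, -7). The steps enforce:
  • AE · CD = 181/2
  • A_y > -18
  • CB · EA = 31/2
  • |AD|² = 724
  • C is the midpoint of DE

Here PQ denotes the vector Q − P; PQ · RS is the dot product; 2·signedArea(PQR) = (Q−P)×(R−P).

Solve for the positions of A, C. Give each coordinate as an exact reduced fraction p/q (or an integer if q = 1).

A = (15, -17)
C = (3/2, -2)

1. C_x = 3/2  [C is the midpoint of DE]
2. C_y = -2  [C is the midpoint of DE]
   → C = (3/2, -2)
3. A_x = 15  [AE · CD = 181/2 ∩ CB · EA = 31/2]
4. A_y = -17  [AE · CD = 181/2 ∩ CB · EA = 31/2]
   → A = (15, -17)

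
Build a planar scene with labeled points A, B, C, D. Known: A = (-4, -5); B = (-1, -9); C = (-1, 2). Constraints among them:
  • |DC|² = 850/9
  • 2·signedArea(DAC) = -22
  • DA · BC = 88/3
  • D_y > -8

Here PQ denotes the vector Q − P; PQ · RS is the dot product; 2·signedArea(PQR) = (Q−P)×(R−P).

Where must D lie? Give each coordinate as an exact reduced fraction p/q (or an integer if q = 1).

1. D_x = -2  [2·signedArea(DAC) = -22 ∩ DA · BC = 88/3]
2. D_y = -23/3  [2·signedArea(DAC) = -22 ∩ DA · BC = 88/3]
   → D = (-2, -23/3)

D = (-2, -23/3)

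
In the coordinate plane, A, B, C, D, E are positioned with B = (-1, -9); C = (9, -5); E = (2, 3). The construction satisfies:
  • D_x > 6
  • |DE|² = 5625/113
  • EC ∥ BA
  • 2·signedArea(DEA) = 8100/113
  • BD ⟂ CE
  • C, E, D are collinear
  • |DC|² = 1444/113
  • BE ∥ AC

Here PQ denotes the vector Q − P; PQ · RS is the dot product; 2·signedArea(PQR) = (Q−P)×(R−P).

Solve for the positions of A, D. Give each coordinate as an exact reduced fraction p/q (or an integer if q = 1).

A = (6, -17)
D = (751/113, -261/113)

1. A_x = 6  [BE ∥ AC ∩ EC ∥ BA]
2. A_y = -17  [BE ∥ AC ∩ EC ∥ BA]
   → A = (6, -17)
3. D_x = 751/113  [C, E, D are collinear ∩ BD ⟂ CE]
4. D_y = -261/113  [C, E, D are collinear ∩ BD ⟂ CE]
   → D = (751/113, -261/113)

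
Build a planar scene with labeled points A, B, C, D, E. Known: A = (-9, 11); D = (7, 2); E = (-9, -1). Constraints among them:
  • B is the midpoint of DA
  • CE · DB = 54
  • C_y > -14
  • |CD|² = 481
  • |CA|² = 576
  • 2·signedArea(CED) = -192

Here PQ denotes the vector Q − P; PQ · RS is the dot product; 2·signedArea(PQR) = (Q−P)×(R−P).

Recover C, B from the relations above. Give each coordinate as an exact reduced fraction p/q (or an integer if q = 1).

B = (-1, 13/2)
C = (-9, -13)

1. B_x = -1  [B is the midpoint of DA]
2. B_y = 13/2  [B is the midpoint of DA]
   → B = (-1, 13/2)
3. C_x = -9  [2·signedArea(CED) = -192 ∩ CE · DB = 54]
4. C_y = -13  [2·signedArea(CED) = -192 ∩ CE · DB = 54]
   → C = (-9, -13)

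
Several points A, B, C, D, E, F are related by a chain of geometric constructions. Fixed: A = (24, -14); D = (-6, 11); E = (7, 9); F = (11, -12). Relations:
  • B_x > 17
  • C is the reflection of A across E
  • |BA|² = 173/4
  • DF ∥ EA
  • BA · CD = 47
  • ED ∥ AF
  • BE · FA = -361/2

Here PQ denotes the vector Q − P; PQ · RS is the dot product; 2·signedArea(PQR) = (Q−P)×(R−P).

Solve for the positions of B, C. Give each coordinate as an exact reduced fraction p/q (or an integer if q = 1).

1. B_x = 35/2  [line -13·x + 2·y + 507/2 = 0 ∩ |BA|² = 173/4]
2. B_y = -13  [line -13·x + 2·y + 507/2 = 0 ∩ |BA|² = 173/4]
   → B = (35/2, -13)
3. C_x = -10  [BA · CD = 47 ∩ C is the reflection of A across E]
4. C_y = 32  [BA · CD = 47 ∩ C is the reflection of A across E]
   → C = (-10, 32)

B = (35/2, -13)
C = (-10, 32)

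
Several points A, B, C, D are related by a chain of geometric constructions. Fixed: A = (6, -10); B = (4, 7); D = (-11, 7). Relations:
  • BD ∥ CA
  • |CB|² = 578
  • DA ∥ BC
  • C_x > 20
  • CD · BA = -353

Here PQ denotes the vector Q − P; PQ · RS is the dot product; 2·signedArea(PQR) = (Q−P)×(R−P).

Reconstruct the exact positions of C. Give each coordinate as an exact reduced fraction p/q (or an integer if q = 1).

1. C_x = 21  [BD ∥ CA ∩ DA ∥ BC]
2. C_y = -10  [BD ∥ CA ∩ DA ∥ BC]
   → C = (21, -10)

C = (21, -10)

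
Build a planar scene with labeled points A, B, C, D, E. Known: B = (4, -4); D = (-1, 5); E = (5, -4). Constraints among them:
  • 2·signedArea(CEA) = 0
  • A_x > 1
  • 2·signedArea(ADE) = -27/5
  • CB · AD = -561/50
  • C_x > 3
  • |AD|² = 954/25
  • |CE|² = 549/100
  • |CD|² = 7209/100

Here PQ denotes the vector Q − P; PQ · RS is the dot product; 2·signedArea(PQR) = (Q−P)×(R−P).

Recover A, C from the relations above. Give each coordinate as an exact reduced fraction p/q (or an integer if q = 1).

A = (2, -2/5)
C = (7/2, -11/5)

1. A_x = 2  [line 9·x + 6·y + -78/5 = 0 ∩ |AD|² = 954/25]
2. A_y = -2/5  [line 9·x + 6·y + -78/5 = 0 ∩ |AD|² = 954/25]
   → A = (2, -2/5)
3. C_x = 7/2  [2·signedArea(CEA) = 0 ∩ CB · AD = -561/50]
4. C_y = -11/5  [2·signedArea(CEA) = 0 ∩ CB · AD = -561/50]
   → C = (7/2, -11/5)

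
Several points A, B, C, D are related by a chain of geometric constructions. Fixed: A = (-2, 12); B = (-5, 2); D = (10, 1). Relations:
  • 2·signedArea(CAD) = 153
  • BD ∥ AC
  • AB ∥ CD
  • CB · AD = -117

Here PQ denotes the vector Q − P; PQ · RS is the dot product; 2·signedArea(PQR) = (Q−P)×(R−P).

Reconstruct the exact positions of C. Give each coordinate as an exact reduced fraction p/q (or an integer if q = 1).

C = (13, 11)

1. C_x = 13  [AB ∥ CD ∩ BD ∥ AC]
2. C_y = 11  [AB ∥ CD ∩ BD ∥ AC]
   → C = (13, 11)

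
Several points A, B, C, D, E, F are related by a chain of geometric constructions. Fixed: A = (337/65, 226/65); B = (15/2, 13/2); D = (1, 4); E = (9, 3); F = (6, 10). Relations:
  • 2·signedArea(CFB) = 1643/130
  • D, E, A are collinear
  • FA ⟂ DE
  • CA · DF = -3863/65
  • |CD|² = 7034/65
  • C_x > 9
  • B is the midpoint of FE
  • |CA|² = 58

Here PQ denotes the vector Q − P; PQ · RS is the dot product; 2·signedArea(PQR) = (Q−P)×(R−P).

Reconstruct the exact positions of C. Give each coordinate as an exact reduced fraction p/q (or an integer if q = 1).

C = (638/65, 619/65)

1. C_x = 638/65  [2·signedArea(CFB) = 1643/130 ∩ CA · DF = -3863/65]
2. C_y = 619/65  [2·signedArea(CFB) = 1643/130 ∩ CA · DF = -3863/65]
   → C = (638/65, 619/65)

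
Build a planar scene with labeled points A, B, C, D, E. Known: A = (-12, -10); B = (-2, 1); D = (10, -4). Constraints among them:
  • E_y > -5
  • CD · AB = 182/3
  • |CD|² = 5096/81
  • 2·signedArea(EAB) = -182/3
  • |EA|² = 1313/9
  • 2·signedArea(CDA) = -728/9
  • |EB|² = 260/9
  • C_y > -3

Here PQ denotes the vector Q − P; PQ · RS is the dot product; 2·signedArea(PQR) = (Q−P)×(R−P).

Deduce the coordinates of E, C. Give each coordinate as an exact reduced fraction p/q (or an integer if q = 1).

C = (20/9, -22/9)
E = (-4/3, -13/3)

1. E_x = -4/3  [line -11·x + 10·y + 86/3 = 0 ∩ |EA|² = 1313/9]
2. E_y = -13/3  [line -11·x + 10·y + 86/3 = 0 ∩ |EA|² = 1313/9]
   → E = (-4/3, -13/3)
3. C_x = 20/9  [2·signedArea(CDA) = -728/9 ∩ CD · AB = 182/3]
4. C_y = -22/9  [2·signedArea(CDA) = -728/9 ∩ CD · AB = 182/3]
   → C = (20/9, -22/9)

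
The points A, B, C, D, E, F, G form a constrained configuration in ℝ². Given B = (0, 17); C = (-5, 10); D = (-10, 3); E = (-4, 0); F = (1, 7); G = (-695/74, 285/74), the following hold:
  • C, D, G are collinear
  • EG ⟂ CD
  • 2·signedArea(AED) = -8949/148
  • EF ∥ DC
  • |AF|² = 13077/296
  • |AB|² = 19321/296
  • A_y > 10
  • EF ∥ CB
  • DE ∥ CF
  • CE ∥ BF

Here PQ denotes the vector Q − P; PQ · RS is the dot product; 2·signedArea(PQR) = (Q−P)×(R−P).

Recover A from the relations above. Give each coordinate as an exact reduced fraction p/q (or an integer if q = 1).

A = (-695/148, 1543/148)

1. A_x = -695/148  [line -3·x + -6·y + 7173/148 = 0 ∩ |AF|² = 13077/296]
2. A_y = 1543/148  [line -3·x + -6·y + 7173/148 = 0 ∩ |AF|² = 13077/296]
   → A = (-695/148, 1543/148)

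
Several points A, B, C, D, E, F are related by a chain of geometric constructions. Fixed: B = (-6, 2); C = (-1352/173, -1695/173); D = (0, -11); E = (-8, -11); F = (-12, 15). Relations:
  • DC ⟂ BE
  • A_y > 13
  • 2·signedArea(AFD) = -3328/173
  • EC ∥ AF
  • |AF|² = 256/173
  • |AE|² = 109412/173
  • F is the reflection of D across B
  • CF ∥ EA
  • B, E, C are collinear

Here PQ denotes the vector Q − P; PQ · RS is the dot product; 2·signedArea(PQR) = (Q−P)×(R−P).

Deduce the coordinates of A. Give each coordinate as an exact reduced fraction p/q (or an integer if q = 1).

A = (-2108/173, 2387/173)

1. A_x = -2108/173  [EC ∥ AF ∩ CF ∥ EA]
2. A_y = 2387/173  [EC ∥ AF ∩ CF ∥ EA]
   → A = (-2108/173, 2387/173)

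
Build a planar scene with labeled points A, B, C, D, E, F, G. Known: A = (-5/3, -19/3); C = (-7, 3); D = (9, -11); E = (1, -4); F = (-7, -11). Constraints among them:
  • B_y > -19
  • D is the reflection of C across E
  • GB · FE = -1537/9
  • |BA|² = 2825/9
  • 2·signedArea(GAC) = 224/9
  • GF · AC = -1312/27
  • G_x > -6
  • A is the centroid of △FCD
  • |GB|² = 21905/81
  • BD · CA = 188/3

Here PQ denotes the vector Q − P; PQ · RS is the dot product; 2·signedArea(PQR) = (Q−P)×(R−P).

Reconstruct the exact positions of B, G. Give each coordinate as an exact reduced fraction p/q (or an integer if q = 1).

1. G_x = -47/9  [GF · AC = -1312/27 ∩ 2·signedArea(GAC) = 224/9]
2. G_y = -43/9  [GF · AC = -1312/27 ∩ 2·signedArea(GAC) = 224/9]
   → G = (-47/9, -43/9)
3. B_x = -15  [BD · CA = 188/3 ∩ GB · FE = -1537/9]
4. B_y = -18  [BD · CA = 188/3 ∩ GB · FE = -1537/9]
   → B = (-15, -18)

B = (-15, -18)
G = (-47/9, -43/9)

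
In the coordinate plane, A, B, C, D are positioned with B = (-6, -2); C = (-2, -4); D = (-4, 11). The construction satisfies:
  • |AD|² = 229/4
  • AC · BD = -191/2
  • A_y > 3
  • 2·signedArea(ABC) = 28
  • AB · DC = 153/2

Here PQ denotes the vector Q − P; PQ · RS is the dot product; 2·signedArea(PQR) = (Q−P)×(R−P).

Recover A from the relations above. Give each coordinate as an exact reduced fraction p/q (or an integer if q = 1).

A = (-3, 7/2)

1. A_x = -3  [AB · DC = 153/2 ∩ 2·signedArea(ABC) = 28]
2. A_y = 7/2  [AB · DC = 153/2 ∩ 2·signedArea(ABC) = 28]
   → A = (-3, 7/2)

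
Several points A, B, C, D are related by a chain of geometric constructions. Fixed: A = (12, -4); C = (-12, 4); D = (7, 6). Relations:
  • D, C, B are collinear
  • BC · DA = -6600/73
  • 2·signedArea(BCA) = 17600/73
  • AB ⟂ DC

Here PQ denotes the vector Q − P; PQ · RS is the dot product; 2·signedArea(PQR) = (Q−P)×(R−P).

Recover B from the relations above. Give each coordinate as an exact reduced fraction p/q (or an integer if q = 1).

B = (796/73, 468/73)

1. B_x = 796/73  [D, C, B are collinear ∩ AB ⟂ DC]
2. B_y = 468/73  [D, C, B are collinear ∩ AB ⟂ DC]
   → B = (796/73, 468/73)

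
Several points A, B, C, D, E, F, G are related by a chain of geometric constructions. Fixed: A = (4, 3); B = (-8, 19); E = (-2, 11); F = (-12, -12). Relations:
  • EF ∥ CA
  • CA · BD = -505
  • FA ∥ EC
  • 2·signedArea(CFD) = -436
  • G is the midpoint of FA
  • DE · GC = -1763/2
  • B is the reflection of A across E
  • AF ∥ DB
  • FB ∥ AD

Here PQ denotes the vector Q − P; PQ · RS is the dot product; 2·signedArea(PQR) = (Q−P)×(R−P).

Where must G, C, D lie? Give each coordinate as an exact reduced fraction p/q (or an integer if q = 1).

C = (14, 26)
D = (8, 34)
G = (-4, -9/2)

1. G_x = -4  [G is the midpoint of FA]
2. G_y = -9/2  [G is the midpoint of FA]
   → G = (-4, -9/2)
3. C_x = 14  [EF ∥ CA ∩ FA ∥ EC]
4. C_y = 26  [EF ∥ CA ∩ FA ∥ EC]
   → C = (14, 26)
5. D_x = 8  [AF ∥ DB ∩ FB ∥ AD]
6. D_y = 34  [AF ∥ DB ∩ FB ∥ AD]
   → D = (8, 34)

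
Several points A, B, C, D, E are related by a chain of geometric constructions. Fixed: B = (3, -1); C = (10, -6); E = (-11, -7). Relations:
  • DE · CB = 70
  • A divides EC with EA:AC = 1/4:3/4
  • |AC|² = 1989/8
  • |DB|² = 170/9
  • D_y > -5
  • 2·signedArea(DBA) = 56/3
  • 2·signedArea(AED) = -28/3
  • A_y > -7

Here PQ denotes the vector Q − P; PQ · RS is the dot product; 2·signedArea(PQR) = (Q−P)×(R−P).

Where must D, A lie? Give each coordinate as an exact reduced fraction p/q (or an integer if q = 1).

1. A_x = -23/4  [A divides EC with EA:AC = 1/4:3/4]
2. A_y = -27/4  [A divides EC with EA:AC = 1/4:3/4]
   → A = (-23/4, -27/4)
3. D_x = 2/3  [2·signedArea(DBA) = 56/3 ∩ DE · CB = 70]
4. D_y = -14/3  [2·signedArea(DBA) = 56/3 ∩ DE · CB = 70]
   → D = (2/3, -14/3)

A = (-23/4, -27/4)
D = (2/3, -14/3)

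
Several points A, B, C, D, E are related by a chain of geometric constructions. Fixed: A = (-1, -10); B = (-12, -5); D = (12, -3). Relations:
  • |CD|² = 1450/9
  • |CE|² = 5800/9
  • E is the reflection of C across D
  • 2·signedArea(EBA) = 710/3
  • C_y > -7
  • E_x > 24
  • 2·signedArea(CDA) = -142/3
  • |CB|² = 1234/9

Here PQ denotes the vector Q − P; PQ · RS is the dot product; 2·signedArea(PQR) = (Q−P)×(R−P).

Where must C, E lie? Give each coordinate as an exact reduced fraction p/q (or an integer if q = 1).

C = (-1/3, -6)
E = (73/3, 0)

1. C_x = -1/3  [line 7·x + -13·y + -227/3 = 0 ∩ |CB|² = 1234/9]
2. C_y = -6  [line 7·x + -13·y + -227/3 = 0 ∩ |CB|² = 1234/9]
   → C = (-1/3, -6)
3. E_x = 73/3  [E is the reflection of C across D]
4. E_y = 0  [E is the reflection of C across D]
   → E = (73/3, 0)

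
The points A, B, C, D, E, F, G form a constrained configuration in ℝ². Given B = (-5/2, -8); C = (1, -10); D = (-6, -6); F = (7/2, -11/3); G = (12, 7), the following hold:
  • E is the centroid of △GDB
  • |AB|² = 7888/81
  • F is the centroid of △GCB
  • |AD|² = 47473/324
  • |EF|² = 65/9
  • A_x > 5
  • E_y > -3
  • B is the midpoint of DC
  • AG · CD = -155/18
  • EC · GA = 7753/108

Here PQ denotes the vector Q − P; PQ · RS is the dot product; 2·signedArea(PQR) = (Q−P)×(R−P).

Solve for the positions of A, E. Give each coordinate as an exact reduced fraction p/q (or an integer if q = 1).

1. A_x = 11/2  [line 7·x + -4·y + -853/18 = 0 ∩ |AD|² = 47473/324]
2. A_y = -20/9  [line 7·x + -4·y + -853/18 = 0 ∩ |AD|² = 47473/324]
   → A = (11/2, -20/9)
3. E_x = 7/6  [E is the centroid of △GDB]
4. E_y = -7/3  [E is the centroid of △GDB]
   → E = (7/6, -7/3)

A = (11/2, -20/9)
E = (7/6, -7/3)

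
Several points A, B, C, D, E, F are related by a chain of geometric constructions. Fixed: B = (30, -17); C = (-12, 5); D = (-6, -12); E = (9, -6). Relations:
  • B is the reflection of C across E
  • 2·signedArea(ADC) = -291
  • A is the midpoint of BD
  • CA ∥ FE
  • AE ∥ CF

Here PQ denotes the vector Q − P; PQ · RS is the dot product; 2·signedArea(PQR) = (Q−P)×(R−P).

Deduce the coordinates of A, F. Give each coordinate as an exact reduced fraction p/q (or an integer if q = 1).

1. A_x = 12  [A is the midpoint of BD]
2. A_y = -29/2  [A is the midpoint of BD]
   → A = (12, -29/2)
3. F_x = -15  [CA ∥ FE ∩ AE ∥ CF]
4. F_y = 27/2  [CA ∥ FE ∩ AE ∥ CF]
   → F = (-15, 27/2)

A = (12, -29/2)
F = (-15, 27/2)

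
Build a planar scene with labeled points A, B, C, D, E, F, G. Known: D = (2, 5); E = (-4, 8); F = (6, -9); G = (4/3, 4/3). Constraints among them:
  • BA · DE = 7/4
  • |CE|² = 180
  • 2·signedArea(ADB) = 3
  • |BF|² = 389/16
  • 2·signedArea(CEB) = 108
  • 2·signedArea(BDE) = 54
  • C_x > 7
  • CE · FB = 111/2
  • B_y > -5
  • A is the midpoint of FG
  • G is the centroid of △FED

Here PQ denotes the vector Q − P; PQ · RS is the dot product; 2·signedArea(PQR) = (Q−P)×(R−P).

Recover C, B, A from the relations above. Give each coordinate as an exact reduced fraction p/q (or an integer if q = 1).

1. B_x = 7/2  [line -3·x + -6·y + -18 = 0 ∩ |BF|² = 389/16]
2. B_y = -19/4  [line -3·x + -6·y + -18 = 0 ∩ |BF|² = 389/16]
   → B = (7/2, -19/4)
3. A_x = 11/3  [A is the midpoint of FG]
4. A_y = -23/6  [A is the midpoint of FG]
   → A = (11/3, -23/6)
5. C_x = 8  [2·signedArea(CEB) = 108 ∩ CE · FB = 111/2]
6. C_y = 2  [2·signedArea(CEB) = 108 ∩ CE · FB = 111/2]
   → C = (8, 2)

A = (11/3, -23/6)
B = (7/2, -19/4)
C = (8, 2)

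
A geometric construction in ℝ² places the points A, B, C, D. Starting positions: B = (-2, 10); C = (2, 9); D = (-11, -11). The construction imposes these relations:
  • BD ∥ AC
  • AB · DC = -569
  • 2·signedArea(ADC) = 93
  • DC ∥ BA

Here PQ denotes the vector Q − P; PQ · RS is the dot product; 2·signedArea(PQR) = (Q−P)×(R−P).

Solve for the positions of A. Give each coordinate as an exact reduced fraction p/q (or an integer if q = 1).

1. A_x = 11  [BD ∥ AC ∩ DC ∥ BA]
2. A_y = 30  [BD ∥ AC ∩ DC ∥ BA]
   → A = (11, 30)

A = (11, 30)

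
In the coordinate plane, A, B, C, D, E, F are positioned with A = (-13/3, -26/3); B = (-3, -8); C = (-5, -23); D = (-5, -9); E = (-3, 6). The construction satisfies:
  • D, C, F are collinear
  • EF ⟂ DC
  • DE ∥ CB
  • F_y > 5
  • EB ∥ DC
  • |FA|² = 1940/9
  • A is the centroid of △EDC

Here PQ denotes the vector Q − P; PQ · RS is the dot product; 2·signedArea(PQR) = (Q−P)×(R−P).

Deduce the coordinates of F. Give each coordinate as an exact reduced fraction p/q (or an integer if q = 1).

1. F_x = -5  [D, C, F are collinear ∩ EF ⟂ DC]
2. F_y = 6  [D, C, F are collinear ∩ EF ⟂ DC]
   → F = (-5, 6)

F = (-5, 6)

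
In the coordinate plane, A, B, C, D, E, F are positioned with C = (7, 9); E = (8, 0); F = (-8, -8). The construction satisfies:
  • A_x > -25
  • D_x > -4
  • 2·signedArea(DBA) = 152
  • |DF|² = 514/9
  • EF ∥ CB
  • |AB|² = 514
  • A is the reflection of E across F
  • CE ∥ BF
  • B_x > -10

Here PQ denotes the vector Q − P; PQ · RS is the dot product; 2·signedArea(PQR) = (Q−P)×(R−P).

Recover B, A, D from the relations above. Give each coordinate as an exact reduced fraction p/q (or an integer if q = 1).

1. B_x = -9  [CE ∥ BF ∩ EF ∥ CB]
2. B_y = 1  [CE ∥ BF ∩ EF ∥ CB]
   → B = (-9, 1)
3. A_x = -24  [A is the reflection of E across F]
4. A_y = -16  [A is the reflection of E across F]
   → A = (-24, -16)
5. D_x = -3  [line 17·x + -15·y + 16 = 0 ∩ |DF|² = 514/9]
6. D_y = -7/3  [line 17·x + -15·y + 16 = 0 ∩ |DF|² = 514/9]
   → D = (-3, -7/3)

A = (-24, -16)
B = (-9, 1)
D = (-3, -7/3)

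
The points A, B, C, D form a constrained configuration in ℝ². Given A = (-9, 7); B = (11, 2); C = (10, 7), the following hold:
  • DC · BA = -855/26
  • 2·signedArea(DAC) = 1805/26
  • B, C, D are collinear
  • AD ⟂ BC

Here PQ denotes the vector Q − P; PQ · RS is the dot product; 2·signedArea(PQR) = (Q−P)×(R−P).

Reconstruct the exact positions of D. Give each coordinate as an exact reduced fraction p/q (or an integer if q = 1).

1. D_x = 241/26  [B, C, D are collinear ∩ AD ⟂ BC]
2. D_y = 277/26  [B, C, D are collinear ∩ AD ⟂ BC]
   → D = (241/26, 277/26)

D = (241/26, 277/26)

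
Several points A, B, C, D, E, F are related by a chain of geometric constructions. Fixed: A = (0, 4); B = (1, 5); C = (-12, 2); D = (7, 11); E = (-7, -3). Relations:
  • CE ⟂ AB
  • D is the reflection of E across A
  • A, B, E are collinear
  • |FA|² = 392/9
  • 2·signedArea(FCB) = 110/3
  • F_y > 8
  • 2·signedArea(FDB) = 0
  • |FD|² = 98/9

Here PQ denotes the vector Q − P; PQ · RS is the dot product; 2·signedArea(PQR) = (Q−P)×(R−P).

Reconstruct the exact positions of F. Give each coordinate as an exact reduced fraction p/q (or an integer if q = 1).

F = (14/3, 26/3)

1. F_x = 14/3  [2·signedArea(FDB) = 0 ∩ 2·signedArea(FCB) = 110/3]
2. F_y = 26/3  [2·signedArea(FDB) = 0 ∩ 2·signedArea(FCB) = 110/3]
   → F = (14/3, 26/3)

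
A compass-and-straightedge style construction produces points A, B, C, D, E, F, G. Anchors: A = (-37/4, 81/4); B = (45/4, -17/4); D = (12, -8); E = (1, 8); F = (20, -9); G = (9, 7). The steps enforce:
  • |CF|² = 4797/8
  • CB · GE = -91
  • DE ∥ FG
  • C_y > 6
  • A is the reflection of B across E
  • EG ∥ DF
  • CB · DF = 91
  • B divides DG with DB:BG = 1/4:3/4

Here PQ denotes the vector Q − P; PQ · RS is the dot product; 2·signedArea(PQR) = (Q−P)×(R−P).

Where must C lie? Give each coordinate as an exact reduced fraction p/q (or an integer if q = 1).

C = (5/4, 27/4)

1. C_x = 5/4  [line 8·x + -1·y + -13/4 = 0 ∩ |CF|² = 4797/8]
2. C_y = 27/4  [line 8·x + -1·y + -13/4 = 0 ∩ |CF|² = 4797/8]
   → C = (5/4, 27/4)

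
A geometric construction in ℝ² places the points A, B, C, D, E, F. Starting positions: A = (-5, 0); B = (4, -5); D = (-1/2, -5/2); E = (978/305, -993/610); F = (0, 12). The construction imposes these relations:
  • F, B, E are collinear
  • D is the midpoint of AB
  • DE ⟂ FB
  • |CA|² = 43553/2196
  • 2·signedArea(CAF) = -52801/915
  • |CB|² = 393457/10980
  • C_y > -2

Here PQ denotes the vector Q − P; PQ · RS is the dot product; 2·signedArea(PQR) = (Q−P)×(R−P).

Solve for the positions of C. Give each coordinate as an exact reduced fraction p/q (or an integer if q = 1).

C = (-1399/1830, -1259/915)

1. C_x = -1399/1830  [line -12·x + 5·y + -2099/915 = 0 ∩ |CA|² = 43553/2196]
2. C_y = -1259/915  [line -12·x + 5·y + -2099/915 = 0 ∩ |CA|² = 43553/2196]
   → C = (-1399/1830, -1259/915)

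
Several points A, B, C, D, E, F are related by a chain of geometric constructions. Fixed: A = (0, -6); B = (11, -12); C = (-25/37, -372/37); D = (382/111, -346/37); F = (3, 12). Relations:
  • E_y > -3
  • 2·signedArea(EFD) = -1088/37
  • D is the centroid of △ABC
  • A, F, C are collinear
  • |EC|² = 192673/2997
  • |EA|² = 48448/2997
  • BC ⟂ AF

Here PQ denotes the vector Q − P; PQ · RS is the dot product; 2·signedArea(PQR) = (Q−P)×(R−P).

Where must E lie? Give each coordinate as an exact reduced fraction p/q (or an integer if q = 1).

E = (640/333, -274/111)

1. E_x = 640/333  [line 790/37·x + 49/111·y + -1478/37 = 0 ∩ |EA|² = 48448/2997]
2. E_y = -274/111  [line 790/37·x + 49/111·y + -1478/37 = 0 ∩ |EA|² = 48448/2997]
   → E = (640/333, -274/111)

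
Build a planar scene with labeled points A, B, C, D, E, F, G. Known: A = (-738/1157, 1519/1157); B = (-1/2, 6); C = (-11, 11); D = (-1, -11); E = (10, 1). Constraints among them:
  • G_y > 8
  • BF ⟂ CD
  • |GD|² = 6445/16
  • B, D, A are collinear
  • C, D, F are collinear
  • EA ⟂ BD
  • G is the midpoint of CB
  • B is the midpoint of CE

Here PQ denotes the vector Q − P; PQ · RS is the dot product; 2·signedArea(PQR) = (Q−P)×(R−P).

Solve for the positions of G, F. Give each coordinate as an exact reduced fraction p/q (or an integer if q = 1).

F = (-2137/292, 847/292)
G = (-23/4, 17/2)

1. G_x = -23/4  [G is the midpoint of CB]
2. G_y = 17/2  [G is the midpoint of CB]
   → G = (-23/4, 17/2)
3. F_x = -2137/292  [C, D, F are collinear ∩ BF ⟂ CD]
4. F_y = 847/292  [C, D, F are collinear ∩ BF ⟂ CD]
   → F = (-2137/292, 847/292)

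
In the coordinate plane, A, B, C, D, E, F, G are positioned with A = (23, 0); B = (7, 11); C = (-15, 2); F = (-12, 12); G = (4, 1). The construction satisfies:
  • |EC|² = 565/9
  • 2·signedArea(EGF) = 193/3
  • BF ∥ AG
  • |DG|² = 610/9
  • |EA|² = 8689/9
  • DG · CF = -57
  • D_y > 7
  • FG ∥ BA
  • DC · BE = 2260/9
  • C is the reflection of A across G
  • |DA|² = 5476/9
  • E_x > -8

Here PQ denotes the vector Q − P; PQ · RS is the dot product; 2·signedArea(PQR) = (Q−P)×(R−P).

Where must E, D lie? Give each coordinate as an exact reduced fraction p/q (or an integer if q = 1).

1. E_x = -23/3  [line -11·x + -16·y + -13/3 = 0 ∩ |EC|² = 565/9]
2. E_y = 5  [line -11·x + -16·y + -13/3 = 0 ∩ |EC|² = 565/9]
   → E = (-23/3, 5)
3. D_x = -1/3  [DG · CF = -57 ∩ DC · BE = 2260/9]
4. D_y = 8  [DG · CF = -57 ∩ DC · BE = 2260/9]
   → D = (-1/3, 8)

D = (-1/3, 8)
E = (-23/3, 5)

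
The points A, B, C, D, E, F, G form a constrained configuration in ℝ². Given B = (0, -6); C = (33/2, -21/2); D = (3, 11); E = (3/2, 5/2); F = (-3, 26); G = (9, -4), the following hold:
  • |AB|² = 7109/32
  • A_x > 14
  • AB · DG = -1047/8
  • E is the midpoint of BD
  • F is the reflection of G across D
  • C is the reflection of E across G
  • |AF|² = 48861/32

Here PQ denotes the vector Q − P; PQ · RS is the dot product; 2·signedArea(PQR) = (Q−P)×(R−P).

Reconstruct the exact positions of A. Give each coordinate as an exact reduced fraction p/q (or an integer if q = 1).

1. A_x = 117/8  [line -6·x + 15·y + 1767/8 = 0 ∩ |AF|² = 48861/32]
2. A_y = -71/8  [line -6·x + 15·y + 1767/8 = 0 ∩ |AF|² = 48861/32]
   → A = (117/8, -71/8)

A = (117/8, -71/8)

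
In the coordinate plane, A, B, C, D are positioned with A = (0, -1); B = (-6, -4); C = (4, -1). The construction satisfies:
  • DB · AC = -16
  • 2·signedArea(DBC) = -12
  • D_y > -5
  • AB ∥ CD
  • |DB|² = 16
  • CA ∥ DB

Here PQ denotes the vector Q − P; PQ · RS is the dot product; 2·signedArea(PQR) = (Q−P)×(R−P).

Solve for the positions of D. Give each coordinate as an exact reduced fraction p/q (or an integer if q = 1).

D = (-2, -4)

1. D_x = -2  [CA ∥ DB ∩ AB ∥ CD]
2. D_y = -4  [CA ∥ DB ∩ AB ∥ CD]
   → D = (-2, -4)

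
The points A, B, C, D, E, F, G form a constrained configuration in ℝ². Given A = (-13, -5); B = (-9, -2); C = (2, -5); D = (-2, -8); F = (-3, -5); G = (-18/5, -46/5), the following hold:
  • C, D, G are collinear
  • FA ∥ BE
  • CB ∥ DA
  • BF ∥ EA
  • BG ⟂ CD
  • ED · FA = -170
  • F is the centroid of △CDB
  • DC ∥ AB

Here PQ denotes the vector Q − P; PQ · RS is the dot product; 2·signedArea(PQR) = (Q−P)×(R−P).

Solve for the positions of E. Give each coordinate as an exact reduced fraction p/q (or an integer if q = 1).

E = (-19, -2)

1. E_x = -19  [BF ∥ EA ∩ FA ∥ BE]
2. E_y = -2  [BF ∥ EA ∩ FA ∥ BE]
   → E = (-19, -2)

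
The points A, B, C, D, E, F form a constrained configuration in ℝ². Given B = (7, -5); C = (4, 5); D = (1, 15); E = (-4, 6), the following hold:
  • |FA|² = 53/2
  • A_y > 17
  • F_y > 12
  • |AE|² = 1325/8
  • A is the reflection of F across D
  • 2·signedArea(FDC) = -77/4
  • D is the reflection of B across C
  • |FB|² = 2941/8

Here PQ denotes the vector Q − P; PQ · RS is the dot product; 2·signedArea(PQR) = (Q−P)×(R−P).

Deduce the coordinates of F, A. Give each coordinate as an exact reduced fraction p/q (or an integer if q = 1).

A = (9/4, 69/4)
F = (-1/4, 51/4)

1. F_x = -1/4  [line 10·x + 3·y + -143/4 = 0 ∩ |FB|² = 2941/8]
2. F_y = 51/4  [line 10·x + 3·y + -143/4 = 0 ∩ |FB|² = 2941/8]
   → F = (-1/4, 51/4)
3. A_x = 9/4  [A is the reflection of F across D]
4. A_y = 69/4  [A is the reflection of F across D]
   → A = (9/4, 69/4)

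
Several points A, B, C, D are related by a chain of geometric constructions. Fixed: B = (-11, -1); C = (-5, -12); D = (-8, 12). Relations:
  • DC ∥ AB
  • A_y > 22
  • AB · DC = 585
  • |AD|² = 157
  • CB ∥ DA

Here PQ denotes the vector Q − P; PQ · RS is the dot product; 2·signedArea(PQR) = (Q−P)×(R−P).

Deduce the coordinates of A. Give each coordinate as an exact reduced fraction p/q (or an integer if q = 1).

A = (-14, 23)

1. A_x = -14  [DC ∥ AB ∩ CB ∥ DA]
2. A_y = 23  [DC ∥ AB ∩ CB ∥ DA]
   → A = (-14, 23)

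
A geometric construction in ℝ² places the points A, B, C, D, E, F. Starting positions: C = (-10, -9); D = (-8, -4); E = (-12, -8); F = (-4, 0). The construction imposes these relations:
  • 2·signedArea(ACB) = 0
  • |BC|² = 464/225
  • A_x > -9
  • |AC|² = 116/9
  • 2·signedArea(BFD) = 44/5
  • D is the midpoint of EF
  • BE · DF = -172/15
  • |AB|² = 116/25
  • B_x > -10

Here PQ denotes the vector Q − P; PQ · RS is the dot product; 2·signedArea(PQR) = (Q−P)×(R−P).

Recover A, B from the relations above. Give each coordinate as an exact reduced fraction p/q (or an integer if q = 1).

1. B_x = -142/15  [2·signedArea(BFD) = 44/5 ∩ BE · DF = -172/15]
2. B_y = -23/3  [2·signedArea(BFD) = 44/5 ∩ BE · DF = -172/15]
   → B = (-142/15, -23/3)
3. A_x = -26/3  [line -4/3·x + 8/15·y + -128/15 = 0 ∩ |AB|² = 116/25]
4. A_y = -17/3  [line -4/3·x + 8/15·y + -128/15 = 0 ∩ |AB|² = 116/25]
   → A = (-26/3, -17/3)

A = (-26/3, -17/3)
B = (-142/15, -23/3)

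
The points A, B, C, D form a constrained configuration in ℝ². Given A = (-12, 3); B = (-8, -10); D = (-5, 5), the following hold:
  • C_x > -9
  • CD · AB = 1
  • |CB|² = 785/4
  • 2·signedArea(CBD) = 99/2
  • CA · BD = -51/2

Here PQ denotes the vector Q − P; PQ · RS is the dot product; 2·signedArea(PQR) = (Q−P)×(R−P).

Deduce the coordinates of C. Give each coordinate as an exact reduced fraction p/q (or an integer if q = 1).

C = (-17/2, 4)

1. C_x = -17/2  [2·signedArea(CBD) = 99/2 ∩ CD · AB = 1]
2. C_y = 4  [2·signedArea(CBD) = 99/2 ∩ CD · AB = 1]
   → C = (-17/2, 4)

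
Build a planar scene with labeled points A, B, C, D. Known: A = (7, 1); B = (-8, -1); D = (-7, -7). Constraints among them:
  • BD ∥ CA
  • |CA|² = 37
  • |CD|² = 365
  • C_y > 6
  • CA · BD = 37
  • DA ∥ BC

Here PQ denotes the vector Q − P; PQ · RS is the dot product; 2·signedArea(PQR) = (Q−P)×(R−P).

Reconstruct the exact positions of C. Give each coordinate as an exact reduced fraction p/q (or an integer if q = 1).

1. C_x = 6  [BD ∥ CA ∩ DA ∥ BC]
2. C_y = 7  [BD ∥ CA ∩ DA ∥ BC]
   → C = (6, 7)

C = (6, 7)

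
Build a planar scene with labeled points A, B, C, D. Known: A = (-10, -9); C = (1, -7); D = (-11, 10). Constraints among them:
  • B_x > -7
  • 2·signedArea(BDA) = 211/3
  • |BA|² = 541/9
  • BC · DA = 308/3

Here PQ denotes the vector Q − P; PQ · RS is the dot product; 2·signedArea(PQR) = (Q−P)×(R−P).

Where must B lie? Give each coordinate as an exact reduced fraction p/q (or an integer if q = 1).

B = (-20/3, -2)

1. B_x = -20/3  [BC · DA = 308/3 ∩ 2·signedArea(BDA) = 211/3]
2. B_y = -2  [BC · DA = 308/3 ∩ 2·signedArea(BDA) = 211/3]
   → B = (-20/3, -2)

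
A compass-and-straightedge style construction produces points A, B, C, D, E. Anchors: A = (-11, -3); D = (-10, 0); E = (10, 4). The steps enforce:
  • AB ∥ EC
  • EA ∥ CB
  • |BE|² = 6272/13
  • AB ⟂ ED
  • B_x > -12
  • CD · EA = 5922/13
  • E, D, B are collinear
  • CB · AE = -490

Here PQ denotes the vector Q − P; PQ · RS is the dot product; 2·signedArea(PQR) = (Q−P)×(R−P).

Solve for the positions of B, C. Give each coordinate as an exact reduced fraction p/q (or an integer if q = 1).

1. B_x = -150/13  [E, D, B are collinear ∩ AB ⟂ ED]
2. B_y = -4/13  [E, D, B are collinear ∩ AB ⟂ ED]
   → B = (-150/13, -4/13)
3. C_x = 123/13  [EA ∥ CB ∩ AB ∥ EC]
4. C_y = 87/13  [EA ∥ CB ∩ AB ∥ EC]
   → C = (123/13, 87/13)

B = (-150/13, -4/13)
C = (123/13, 87/13)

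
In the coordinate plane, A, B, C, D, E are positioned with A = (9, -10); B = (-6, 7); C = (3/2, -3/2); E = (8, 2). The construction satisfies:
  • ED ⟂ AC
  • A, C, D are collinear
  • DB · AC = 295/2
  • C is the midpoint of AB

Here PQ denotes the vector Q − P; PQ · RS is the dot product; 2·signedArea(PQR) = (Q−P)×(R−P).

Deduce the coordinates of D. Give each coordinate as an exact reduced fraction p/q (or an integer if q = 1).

1. D_x = 1341/514  [A, C, D are collinear ∩ ED ⟂ AC]
2. D_y = -1417/514  [A, C, D are collinear ∩ ED ⟂ AC]
   → D = (1341/514, -1417/514)

D = (1341/514, -1417/514)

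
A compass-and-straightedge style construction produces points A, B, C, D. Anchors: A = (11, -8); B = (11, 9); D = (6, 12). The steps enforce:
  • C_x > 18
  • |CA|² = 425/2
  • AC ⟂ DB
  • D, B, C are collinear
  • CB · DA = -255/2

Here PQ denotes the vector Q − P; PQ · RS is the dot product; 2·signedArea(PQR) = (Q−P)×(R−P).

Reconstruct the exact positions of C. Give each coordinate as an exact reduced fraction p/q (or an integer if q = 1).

C = (37/2, 9/2)

1. C_x = 37/2  [D, B, C are collinear ∩ AC ⟂ DB]
2. C_y = 9/2  [D, B, C are collinear ∩ AC ⟂ DB]
   → C = (37/2, 9/2)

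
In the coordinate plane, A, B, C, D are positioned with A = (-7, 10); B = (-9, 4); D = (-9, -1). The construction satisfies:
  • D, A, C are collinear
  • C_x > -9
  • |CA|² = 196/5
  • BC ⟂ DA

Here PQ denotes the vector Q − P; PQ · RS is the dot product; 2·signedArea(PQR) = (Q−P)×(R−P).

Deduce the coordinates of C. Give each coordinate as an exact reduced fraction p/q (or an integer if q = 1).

C = (-203/25, 96/25)

1. C_x = -203/25  [D, A, C are collinear ∩ BC ⟂ DA]
2. C_y = 96/25  [D, A, C are collinear ∩ BC ⟂ DA]
   → C = (-203/25, 96/25)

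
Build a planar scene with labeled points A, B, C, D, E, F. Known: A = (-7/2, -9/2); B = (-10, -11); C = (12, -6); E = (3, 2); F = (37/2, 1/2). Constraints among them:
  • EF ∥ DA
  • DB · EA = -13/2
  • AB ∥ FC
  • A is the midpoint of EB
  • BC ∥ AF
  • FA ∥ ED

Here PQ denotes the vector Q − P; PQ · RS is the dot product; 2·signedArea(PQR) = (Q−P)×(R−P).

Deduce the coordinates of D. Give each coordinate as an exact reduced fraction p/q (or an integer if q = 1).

D = (-19, -3)

1. D_x = -19  [EF ∥ DA ∩ FA ∥ ED]
2. D_y = -3  [EF ∥ DA ∩ FA ∥ ED]
   → D = (-19, -3)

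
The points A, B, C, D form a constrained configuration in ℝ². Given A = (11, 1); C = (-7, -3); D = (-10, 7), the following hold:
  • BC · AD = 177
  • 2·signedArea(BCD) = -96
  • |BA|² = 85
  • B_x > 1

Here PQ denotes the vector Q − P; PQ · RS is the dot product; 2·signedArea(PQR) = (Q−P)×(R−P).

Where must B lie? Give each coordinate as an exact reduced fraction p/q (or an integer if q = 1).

1. B_x = 2  [2·signedArea(BCD) = -96 ∩ BC · AD = 177]
2. B_y = -1  [2·signedArea(BCD) = -96 ∩ BC · AD = 177]
   → B = (2, -1)

B = (2, -1)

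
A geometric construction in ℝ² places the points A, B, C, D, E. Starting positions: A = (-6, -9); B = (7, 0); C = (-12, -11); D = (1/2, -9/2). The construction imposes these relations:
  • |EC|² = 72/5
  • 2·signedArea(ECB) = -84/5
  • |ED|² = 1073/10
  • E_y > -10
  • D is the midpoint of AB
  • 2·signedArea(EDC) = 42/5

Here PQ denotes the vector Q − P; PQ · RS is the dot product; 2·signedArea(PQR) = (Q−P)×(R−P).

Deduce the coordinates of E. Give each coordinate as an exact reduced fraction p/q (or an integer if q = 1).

1. E_x = -42/5  [2·signedArea(EDC) = 42/5 ∩ 2·signedArea(ECB) = -84/5]
2. E_y = -49/5  [2·signedArea(EDC) = 42/5 ∩ 2·signedArea(ECB) = -84/5]
   → E = (-42/5, -49/5)

E = (-42/5, -49/5)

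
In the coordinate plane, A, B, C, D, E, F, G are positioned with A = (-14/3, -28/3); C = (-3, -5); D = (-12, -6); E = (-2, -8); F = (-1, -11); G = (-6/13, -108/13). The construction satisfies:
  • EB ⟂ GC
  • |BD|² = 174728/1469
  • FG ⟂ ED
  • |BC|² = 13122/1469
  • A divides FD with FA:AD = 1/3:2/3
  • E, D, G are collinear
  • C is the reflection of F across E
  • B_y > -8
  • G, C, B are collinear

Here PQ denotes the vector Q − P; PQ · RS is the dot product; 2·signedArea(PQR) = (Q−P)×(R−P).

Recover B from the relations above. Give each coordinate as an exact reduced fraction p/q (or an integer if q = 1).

1. B_x = -1734/1469  [G, C, B are collinear ∩ EB ⟂ GC]
2. B_y = -10828/1469  [G, C, B are collinear ∩ EB ⟂ GC]
   → B = (-1734/1469, -10828/1469)

B = (-1734/1469, -10828/1469)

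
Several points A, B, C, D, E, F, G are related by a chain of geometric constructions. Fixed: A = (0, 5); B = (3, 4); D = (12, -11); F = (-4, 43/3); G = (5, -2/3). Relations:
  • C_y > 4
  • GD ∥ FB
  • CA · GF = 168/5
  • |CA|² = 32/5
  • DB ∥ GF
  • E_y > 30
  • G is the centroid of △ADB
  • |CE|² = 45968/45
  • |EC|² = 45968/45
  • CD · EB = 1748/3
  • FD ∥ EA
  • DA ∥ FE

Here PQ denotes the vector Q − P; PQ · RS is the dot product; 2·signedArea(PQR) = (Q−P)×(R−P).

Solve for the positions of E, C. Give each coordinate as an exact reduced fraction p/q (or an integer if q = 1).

C = (12/5, 21/5)
E = (-16, 91/3)

1. E_x = -16  [FD ∥ EA ∩ DA ∥ FE]
2. E_y = 91/3  [FD ∥ EA ∩ DA ∥ FE]
   → E = (-16, 91/3)
3. C_x = 12/5  [CA · GF = 168/5 ∩ CD · EB = 1748/3]
4. C_y = 21/5  [CA · GF = 168/5 ∩ CD · EB = 1748/3]
   → C = (12/5, 21/5)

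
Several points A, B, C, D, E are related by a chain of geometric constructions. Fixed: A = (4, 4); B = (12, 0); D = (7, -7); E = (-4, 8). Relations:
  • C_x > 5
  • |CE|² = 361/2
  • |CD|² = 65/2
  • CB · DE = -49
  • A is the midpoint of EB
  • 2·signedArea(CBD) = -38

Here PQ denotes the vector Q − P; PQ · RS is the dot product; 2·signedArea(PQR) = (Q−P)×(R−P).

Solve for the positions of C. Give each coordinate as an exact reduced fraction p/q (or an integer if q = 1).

1. C_x = 11/2  [2·signedArea(CBD) = -38 ∩ CB · DE = -49]
2. C_y = -3/2  [2·signedArea(CBD) = -38 ∩ CB · DE = -49]
   → C = (11/2, -3/2)

C = (11/2, -3/2)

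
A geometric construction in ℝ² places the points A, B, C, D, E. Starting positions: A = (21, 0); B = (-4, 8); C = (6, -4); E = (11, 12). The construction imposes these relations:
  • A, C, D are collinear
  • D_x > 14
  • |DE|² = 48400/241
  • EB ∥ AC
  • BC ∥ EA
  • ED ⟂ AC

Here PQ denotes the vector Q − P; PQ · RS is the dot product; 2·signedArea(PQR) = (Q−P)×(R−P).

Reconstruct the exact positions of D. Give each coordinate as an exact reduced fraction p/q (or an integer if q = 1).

D = (3531/241, -408/241)

1. D_x = 3531/241  [A, C, D are collinear ∩ ED ⟂ AC]
2. D_y = -408/241  [A, C, D are collinear ∩ ED ⟂ AC]
   → D = (3531/241, -408/241)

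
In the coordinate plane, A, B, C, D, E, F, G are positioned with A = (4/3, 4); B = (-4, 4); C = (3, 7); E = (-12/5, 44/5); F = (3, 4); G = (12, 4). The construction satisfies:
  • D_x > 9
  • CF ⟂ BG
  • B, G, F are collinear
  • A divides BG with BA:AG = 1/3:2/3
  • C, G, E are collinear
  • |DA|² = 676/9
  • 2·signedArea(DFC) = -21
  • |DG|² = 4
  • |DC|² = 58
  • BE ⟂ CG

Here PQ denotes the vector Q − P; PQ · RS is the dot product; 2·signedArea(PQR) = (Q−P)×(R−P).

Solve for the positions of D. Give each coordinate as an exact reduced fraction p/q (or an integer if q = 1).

D = (10, 4)

1. D_x = 10  [2·signedArea(DFC) = -21]
2. D_y = 4  [|DA|² = 676/9]
   → D = (10, 4)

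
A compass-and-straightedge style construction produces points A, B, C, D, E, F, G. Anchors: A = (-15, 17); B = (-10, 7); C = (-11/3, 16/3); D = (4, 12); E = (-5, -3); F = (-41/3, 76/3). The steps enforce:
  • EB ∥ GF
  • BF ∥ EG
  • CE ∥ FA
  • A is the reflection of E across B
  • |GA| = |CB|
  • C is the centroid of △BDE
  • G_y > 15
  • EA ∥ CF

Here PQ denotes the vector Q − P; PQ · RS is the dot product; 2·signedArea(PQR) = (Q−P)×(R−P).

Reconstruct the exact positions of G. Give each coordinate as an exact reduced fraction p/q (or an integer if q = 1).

G = (-26/3, 46/3)

1. G_x = -26/3  [EB ∥ GF ∩ BF ∥ EG]
2. G_y = 46/3  [EB ∥ GF ∩ BF ∥ EG]
   → G = (-26/3, 46/3)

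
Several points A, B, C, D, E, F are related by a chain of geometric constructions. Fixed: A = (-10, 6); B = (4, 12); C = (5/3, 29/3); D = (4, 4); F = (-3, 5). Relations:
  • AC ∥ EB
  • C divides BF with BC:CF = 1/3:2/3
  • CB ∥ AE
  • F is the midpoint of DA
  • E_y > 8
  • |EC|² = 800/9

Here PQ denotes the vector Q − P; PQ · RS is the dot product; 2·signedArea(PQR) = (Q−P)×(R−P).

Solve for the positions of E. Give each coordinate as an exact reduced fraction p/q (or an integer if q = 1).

1. E_x = -23/3  [AC ∥ EB ∩ CB ∥ AE]
2. E_y = 25/3  [AC ∥ EB ∩ CB ∥ AE]
   → E = (-23/3, 25/3)

E = (-23/3, 25/3)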